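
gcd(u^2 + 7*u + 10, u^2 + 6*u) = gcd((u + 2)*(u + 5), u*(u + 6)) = 1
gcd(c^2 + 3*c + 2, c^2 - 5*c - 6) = c + 1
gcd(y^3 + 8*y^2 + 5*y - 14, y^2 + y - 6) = 1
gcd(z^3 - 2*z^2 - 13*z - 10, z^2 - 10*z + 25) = z - 5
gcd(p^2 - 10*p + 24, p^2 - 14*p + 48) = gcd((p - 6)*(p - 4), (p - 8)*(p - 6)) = p - 6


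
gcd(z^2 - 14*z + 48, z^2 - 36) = z - 6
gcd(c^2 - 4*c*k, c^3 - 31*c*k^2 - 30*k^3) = 1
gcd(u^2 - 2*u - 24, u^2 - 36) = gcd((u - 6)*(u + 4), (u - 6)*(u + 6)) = u - 6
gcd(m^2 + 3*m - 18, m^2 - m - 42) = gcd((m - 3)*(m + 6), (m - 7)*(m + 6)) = m + 6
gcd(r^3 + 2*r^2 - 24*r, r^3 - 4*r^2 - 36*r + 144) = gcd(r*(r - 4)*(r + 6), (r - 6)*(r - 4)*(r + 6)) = r^2 + 2*r - 24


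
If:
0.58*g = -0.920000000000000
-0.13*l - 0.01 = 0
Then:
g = -1.59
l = -0.08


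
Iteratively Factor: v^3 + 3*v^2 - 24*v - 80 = (v + 4)*(v^2 - v - 20) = (v - 5)*(v + 4)*(v + 4)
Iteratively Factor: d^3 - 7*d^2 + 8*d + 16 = (d - 4)*(d^2 - 3*d - 4) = (d - 4)^2*(d + 1)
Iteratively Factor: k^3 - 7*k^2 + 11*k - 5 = (k - 1)*(k^2 - 6*k + 5) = (k - 1)^2*(k - 5)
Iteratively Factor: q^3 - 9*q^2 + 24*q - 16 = (q - 1)*(q^2 - 8*q + 16) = (q - 4)*(q - 1)*(q - 4)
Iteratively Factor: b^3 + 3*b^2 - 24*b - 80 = (b + 4)*(b^2 - b - 20) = (b + 4)^2*(b - 5)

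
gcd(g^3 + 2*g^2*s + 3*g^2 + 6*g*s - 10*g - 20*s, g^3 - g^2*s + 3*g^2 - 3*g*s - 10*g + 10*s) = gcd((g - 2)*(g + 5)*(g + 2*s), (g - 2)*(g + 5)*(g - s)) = g^2 + 3*g - 10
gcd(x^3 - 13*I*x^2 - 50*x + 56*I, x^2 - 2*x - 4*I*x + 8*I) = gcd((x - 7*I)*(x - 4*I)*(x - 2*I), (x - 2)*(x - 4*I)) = x - 4*I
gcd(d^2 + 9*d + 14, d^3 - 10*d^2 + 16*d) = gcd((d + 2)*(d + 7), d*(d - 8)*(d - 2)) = 1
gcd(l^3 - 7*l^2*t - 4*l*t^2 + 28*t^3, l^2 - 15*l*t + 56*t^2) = -l + 7*t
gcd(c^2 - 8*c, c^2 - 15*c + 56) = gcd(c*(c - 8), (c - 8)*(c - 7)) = c - 8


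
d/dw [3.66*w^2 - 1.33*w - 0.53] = 7.32*w - 1.33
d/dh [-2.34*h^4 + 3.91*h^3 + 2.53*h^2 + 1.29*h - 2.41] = -9.36*h^3 + 11.73*h^2 + 5.06*h + 1.29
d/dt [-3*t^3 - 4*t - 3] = -9*t^2 - 4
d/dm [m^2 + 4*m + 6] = 2*m + 4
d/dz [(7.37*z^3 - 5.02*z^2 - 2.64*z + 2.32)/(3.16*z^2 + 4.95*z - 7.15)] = (23.2892*z^4 + 72.963*z^3 - 174.5931*z^2 + 57.1236*z + 7.392)/(9.9856*z^4 + 31.284*z^3 - 20.6855*z^2 - 70.785*z + 51.1225)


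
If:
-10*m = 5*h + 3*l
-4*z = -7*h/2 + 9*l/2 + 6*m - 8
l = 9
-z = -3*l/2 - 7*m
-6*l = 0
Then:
No Solution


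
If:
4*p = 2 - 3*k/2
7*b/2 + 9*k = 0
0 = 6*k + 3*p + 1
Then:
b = 120/91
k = -20/39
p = 9/13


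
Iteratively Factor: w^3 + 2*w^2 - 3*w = (w + 3)*(w^2 - w) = (w - 1)*(w + 3)*(w)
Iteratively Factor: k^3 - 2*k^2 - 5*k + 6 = (k - 1)*(k^2 - k - 6) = (k - 1)*(k + 2)*(k - 3)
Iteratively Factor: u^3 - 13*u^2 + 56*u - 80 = (u - 5)*(u^2 - 8*u + 16) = (u - 5)*(u - 4)*(u - 4)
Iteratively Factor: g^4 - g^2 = (g - 1)*(g^3 + g^2) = g*(g - 1)*(g^2 + g) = g^2*(g - 1)*(g + 1)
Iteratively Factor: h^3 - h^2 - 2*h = (h - 2)*(h^2 + h) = h*(h - 2)*(h + 1)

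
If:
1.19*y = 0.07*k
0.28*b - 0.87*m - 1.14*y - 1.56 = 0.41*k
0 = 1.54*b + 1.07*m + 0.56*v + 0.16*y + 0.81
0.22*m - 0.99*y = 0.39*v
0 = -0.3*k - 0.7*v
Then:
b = 8.65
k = 18.59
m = -9.20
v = -7.97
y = 1.09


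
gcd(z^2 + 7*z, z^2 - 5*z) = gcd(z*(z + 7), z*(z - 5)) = z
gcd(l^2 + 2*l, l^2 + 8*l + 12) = l + 2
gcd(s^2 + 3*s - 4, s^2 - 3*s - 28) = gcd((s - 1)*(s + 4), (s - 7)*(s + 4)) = s + 4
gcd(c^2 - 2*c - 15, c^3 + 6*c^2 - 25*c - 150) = c - 5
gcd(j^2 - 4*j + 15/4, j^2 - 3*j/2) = j - 3/2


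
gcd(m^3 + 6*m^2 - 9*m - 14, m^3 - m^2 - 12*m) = 1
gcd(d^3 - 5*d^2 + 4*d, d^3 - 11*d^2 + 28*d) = d^2 - 4*d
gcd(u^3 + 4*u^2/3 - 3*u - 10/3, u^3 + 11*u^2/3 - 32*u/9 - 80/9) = u - 5/3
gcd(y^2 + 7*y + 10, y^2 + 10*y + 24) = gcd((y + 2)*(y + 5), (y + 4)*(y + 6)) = 1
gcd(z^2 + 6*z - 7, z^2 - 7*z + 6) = z - 1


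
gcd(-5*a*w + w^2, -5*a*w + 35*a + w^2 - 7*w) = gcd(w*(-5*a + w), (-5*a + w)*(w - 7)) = -5*a + w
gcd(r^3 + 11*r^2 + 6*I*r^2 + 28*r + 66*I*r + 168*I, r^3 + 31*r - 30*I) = r + 6*I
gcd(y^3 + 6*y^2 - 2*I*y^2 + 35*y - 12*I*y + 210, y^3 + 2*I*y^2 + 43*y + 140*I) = y^2 - 2*I*y + 35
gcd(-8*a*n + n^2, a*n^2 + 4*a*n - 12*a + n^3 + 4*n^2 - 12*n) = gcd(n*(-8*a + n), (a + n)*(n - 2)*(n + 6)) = 1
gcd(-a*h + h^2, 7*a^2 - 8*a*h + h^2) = a - h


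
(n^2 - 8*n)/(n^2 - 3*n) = (n - 8)/(n - 3)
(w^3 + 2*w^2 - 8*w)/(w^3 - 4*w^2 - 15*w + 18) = w*(w^2 + 2*w - 8)/(w^3 - 4*w^2 - 15*w + 18)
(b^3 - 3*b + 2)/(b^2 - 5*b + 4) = (b^2 + b - 2)/(b - 4)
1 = 1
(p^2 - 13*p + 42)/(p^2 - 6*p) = (p - 7)/p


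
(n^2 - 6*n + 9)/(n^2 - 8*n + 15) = (n - 3)/(n - 5)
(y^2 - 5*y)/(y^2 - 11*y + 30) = y/(y - 6)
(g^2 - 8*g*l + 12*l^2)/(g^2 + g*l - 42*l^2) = (g - 2*l)/(g + 7*l)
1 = 1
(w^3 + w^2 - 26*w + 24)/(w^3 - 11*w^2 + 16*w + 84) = (w^3 + w^2 - 26*w + 24)/(w^3 - 11*w^2 + 16*w + 84)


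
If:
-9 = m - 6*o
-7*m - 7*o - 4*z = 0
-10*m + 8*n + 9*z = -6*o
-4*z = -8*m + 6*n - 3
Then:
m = 243/419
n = 3195/838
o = 669/419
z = -1596/419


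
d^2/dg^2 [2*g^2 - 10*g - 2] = 4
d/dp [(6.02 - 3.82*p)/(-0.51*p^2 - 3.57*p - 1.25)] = (-1.9482*p^2 + 6.1404*p + 26.2664)/(0.2601*p^4 + 3.6414*p^3 + 14.0199*p^2 + 8.925*p + 1.5625)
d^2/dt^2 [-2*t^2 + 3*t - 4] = -4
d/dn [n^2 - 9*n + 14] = 2*n - 9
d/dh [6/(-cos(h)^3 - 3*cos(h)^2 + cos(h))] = 6*(-3*sin(h) + sin(h)/cos(h)^2 - 6*tan(h))/(-sin(h)^2 + 3*cos(h))^2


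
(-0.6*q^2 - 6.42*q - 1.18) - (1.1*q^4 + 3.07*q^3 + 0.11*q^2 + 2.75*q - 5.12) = -1.1*q^4 - 3.07*q^3 - 0.71*q^2 - 9.17*q + 3.94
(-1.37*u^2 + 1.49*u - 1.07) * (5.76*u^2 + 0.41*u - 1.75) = -7.8912*u^4 + 8.0207*u^3 - 3.1548*u^2 - 3.0462*u + 1.8725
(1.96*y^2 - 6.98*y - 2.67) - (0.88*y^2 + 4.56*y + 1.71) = 1.08*y^2 - 11.54*y - 4.38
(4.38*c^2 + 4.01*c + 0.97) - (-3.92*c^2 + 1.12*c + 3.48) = 8.3*c^2 + 2.89*c - 2.51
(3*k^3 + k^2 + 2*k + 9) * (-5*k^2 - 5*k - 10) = -15*k^5 - 20*k^4 - 45*k^3 - 65*k^2 - 65*k - 90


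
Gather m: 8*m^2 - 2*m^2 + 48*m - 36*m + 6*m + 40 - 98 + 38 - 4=6*m^2 + 18*m - 24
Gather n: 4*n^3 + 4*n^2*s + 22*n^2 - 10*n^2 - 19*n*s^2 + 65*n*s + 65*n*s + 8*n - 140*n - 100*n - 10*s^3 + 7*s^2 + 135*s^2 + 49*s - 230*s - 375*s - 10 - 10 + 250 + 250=4*n^3 + n^2*(4*s + 12) + n*(-19*s^2 + 130*s - 232) - 10*s^3 + 142*s^2 - 556*s + 480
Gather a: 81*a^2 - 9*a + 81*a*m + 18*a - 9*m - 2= 81*a^2 + a*(81*m + 9) - 9*m - 2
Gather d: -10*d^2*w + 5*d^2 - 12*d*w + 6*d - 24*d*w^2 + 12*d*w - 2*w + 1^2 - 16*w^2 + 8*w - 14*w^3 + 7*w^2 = d^2*(5 - 10*w) + d*(6 - 24*w^2) - 14*w^3 - 9*w^2 + 6*w + 1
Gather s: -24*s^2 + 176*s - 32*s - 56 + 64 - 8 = -24*s^2 + 144*s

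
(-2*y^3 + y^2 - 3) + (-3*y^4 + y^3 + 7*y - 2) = -3*y^4 - y^3 + y^2 + 7*y - 5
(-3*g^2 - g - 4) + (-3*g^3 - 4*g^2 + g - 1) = -3*g^3 - 7*g^2 - 5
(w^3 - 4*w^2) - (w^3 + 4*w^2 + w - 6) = -8*w^2 - w + 6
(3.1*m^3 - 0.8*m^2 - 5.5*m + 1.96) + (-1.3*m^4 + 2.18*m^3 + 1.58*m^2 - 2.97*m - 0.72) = -1.3*m^4 + 5.28*m^3 + 0.78*m^2 - 8.47*m + 1.24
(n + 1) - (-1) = n + 2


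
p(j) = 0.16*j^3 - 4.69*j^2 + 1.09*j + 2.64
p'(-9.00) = 124.39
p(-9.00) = -503.70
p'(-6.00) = 74.65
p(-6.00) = -207.30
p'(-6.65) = 84.69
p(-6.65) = -259.06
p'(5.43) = -35.69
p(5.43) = -104.11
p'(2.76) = -21.14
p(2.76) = -26.71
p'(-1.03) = 11.26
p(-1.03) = -3.63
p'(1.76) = -13.93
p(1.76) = -9.10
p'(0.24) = -1.13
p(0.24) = 2.63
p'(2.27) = -17.73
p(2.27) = -17.18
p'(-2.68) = 29.68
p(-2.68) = -37.05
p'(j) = 0.48*j^2 - 9.38*j + 1.09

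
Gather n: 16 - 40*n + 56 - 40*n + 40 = 112 - 80*n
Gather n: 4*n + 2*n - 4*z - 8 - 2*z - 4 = 6*n - 6*z - 12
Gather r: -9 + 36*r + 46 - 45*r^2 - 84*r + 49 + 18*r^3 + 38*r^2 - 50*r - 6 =18*r^3 - 7*r^2 - 98*r + 80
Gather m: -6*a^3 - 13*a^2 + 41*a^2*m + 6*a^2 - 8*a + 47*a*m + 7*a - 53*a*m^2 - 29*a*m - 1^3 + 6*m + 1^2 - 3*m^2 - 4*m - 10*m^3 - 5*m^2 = -6*a^3 - 7*a^2 - a - 10*m^3 + m^2*(-53*a - 8) + m*(41*a^2 + 18*a + 2)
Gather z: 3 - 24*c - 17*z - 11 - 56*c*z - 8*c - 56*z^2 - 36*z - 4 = -32*c - 56*z^2 + z*(-56*c - 53) - 12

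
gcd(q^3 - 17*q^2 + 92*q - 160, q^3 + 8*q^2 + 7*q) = 1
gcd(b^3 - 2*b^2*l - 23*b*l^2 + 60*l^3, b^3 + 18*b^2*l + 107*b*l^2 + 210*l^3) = b + 5*l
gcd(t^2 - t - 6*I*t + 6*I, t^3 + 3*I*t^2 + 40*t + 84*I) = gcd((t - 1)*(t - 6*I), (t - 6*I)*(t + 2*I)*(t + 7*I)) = t - 6*I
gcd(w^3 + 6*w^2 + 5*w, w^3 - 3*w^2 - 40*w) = w^2 + 5*w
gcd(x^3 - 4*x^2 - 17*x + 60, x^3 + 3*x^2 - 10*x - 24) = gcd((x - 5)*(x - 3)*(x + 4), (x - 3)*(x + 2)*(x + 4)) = x^2 + x - 12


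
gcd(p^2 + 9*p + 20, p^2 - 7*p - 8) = 1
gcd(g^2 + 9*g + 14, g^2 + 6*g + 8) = g + 2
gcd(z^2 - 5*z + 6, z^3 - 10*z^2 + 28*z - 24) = z - 2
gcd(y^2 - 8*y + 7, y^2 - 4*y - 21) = y - 7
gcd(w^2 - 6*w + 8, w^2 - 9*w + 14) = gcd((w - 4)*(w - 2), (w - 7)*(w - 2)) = w - 2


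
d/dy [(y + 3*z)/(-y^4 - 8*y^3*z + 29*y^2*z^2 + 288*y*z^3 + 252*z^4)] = (-y^4 - 8*y^3*z + 29*y^2*z^2 + 288*y*z^3 + 252*z^4 + 2*(y + 3*z)*(2*y^3 + 12*y^2*z - 29*y*z^2 - 144*z^3))/(-y^4 - 8*y^3*z + 29*y^2*z^2 + 288*y*z^3 + 252*z^4)^2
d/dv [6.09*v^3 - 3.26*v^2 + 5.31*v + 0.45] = 18.27*v^2 - 6.52*v + 5.31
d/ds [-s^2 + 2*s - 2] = 2 - 2*s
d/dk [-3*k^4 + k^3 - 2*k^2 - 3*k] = -12*k^3 + 3*k^2 - 4*k - 3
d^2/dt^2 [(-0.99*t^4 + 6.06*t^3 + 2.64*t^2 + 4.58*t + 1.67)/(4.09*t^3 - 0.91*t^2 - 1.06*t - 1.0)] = (123.210066*t^6 + 587.299008*t^5 + 586.971264*t^4 + 79.720236*t^3 + 201.890454*t^2 + 62.000292*t - 3.716176)/(68.417929*t^9 - 45.667713*t^8 - 43.034571*t^7 - 27.266587*t^6 + 33.484614*t^5 + 20.460672*t^4 + 5.291384*t^3 - 6.1008*t^2 - 3.18*t - 1.0)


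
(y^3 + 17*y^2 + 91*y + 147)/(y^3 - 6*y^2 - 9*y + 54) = (y^2 + 14*y + 49)/(y^2 - 9*y + 18)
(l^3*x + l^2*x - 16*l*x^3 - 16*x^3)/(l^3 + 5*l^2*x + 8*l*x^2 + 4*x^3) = x*(l^3 + l^2 - 16*l*x^2 - 16*x^2)/(l^3 + 5*l^2*x + 8*l*x^2 + 4*x^3)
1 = 1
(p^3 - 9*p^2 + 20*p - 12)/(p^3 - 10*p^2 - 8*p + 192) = (p^2 - 3*p + 2)/(p^2 - 4*p - 32)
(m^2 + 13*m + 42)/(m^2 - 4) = (m^2 + 13*m + 42)/(m^2 - 4)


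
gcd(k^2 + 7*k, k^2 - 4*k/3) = k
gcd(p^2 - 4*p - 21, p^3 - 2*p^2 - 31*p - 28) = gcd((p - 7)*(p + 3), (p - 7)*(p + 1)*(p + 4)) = p - 7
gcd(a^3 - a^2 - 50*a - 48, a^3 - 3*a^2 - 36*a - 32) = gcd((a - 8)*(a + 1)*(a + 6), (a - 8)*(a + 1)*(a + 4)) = a^2 - 7*a - 8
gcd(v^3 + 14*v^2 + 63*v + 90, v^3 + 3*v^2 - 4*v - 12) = v + 3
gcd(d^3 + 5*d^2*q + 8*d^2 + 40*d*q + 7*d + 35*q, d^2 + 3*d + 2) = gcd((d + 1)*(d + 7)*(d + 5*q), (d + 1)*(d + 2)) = d + 1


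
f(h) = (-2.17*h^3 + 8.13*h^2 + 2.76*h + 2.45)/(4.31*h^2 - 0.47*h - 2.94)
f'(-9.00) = -0.50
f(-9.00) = 6.33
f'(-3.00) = -0.42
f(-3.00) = 3.38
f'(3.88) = -0.62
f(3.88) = 0.15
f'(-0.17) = 0.65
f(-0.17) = -0.81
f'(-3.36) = -0.45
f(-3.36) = 3.54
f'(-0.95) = 26.79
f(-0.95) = 6.46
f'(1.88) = -1.75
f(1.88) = 1.92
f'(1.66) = -2.61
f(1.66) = 2.39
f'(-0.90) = 52.92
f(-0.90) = 8.35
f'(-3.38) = -0.45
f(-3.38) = 3.55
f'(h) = (0.47 - 8.62*h)*(-2.17*h^3 + 8.13*h^2 + 2.76*h + 2.45)/(4.31*h^2 - 0.47*h - 2.94)^2 + (-6.51*h^2 + 16.26*h + 2.76)/(4.31*h^2 - 0.47*h - 2.94)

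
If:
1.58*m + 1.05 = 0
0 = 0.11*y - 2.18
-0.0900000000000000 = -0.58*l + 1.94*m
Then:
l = -2.07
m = -0.66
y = 19.82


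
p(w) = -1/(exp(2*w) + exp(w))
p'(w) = -(-2*exp(2*w) - exp(w))/(exp(2*w) + exp(w))^2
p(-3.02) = -19.54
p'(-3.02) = 20.45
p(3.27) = -0.00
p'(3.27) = 0.00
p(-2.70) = -13.94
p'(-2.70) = 14.82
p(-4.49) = -88.13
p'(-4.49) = 89.11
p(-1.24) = -2.68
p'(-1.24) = 3.28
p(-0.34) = -0.82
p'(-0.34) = 1.16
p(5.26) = -0.00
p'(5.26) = 0.00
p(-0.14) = -0.62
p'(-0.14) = 0.90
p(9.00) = 0.00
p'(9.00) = 0.00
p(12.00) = 0.00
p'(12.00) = 0.00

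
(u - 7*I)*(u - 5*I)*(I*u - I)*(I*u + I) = -u^4 + 12*I*u^3 + 36*u^2 - 12*I*u - 35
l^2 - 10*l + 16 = (l - 8)*(l - 2)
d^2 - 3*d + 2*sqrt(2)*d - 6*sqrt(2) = (d - 3)*(d + 2*sqrt(2))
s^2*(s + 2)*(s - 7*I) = s^4 + 2*s^3 - 7*I*s^3 - 14*I*s^2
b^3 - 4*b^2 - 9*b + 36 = (b - 4)*(b - 3)*(b + 3)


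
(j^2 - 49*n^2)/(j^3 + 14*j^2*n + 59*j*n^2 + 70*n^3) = (j - 7*n)/(j^2 + 7*j*n + 10*n^2)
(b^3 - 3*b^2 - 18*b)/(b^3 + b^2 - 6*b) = (b - 6)/(b - 2)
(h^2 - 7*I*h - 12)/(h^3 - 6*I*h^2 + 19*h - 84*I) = (h - 4*I)/(h^2 - 3*I*h + 28)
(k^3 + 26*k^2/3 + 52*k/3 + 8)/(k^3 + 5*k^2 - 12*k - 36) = (k + 2/3)/(k - 3)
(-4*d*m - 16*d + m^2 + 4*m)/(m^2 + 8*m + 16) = (-4*d + m)/(m + 4)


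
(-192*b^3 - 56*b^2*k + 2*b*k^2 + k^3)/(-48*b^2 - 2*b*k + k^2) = 4*b + k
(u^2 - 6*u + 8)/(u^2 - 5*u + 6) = (u - 4)/(u - 3)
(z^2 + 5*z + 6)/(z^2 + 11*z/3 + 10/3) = 3*(z + 3)/(3*z + 5)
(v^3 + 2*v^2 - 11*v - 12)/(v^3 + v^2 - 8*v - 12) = (v^2 + 5*v + 4)/(v^2 + 4*v + 4)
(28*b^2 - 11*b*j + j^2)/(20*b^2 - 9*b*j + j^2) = (7*b - j)/(5*b - j)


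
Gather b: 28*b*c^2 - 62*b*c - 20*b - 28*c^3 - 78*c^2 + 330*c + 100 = b*(28*c^2 - 62*c - 20) - 28*c^3 - 78*c^2 + 330*c + 100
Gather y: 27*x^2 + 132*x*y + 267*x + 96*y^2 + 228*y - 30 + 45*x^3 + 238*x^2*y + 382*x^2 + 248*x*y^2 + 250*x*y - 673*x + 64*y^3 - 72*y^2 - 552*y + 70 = 45*x^3 + 409*x^2 - 406*x + 64*y^3 + y^2*(248*x + 24) + y*(238*x^2 + 382*x - 324) + 40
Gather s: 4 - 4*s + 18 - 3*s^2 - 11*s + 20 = -3*s^2 - 15*s + 42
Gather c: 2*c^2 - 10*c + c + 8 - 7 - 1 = 2*c^2 - 9*c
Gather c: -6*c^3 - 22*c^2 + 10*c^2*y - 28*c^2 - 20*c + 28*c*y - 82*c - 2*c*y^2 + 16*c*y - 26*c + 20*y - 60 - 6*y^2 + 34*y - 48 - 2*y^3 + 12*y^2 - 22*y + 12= -6*c^3 + c^2*(10*y - 50) + c*(-2*y^2 + 44*y - 128) - 2*y^3 + 6*y^2 + 32*y - 96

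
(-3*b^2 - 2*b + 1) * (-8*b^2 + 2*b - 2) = 24*b^4 + 10*b^3 - 6*b^2 + 6*b - 2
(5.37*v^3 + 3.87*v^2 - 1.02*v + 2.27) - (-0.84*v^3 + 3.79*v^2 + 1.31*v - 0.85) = 6.21*v^3 + 0.0800000000000001*v^2 - 2.33*v + 3.12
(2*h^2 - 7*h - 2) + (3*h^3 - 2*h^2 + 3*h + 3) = 3*h^3 - 4*h + 1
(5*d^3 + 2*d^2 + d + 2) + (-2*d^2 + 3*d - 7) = 5*d^3 + 4*d - 5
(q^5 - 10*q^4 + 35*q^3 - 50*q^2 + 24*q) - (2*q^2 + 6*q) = q^5 - 10*q^4 + 35*q^3 - 52*q^2 + 18*q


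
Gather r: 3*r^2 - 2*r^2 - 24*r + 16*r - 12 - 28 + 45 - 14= r^2 - 8*r - 9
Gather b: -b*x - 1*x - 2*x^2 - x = -b*x - 2*x^2 - 2*x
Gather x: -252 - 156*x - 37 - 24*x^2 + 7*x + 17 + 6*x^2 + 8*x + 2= -18*x^2 - 141*x - 270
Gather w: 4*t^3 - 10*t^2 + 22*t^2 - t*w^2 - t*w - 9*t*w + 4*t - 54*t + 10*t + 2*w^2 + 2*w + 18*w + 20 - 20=4*t^3 + 12*t^2 - 40*t + w^2*(2 - t) + w*(20 - 10*t)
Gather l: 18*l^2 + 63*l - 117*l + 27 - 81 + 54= 18*l^2 - 54*l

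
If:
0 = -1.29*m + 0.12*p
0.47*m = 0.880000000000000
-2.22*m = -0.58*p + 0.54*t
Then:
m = 1.87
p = 20.13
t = 13.92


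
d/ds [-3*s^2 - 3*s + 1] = -6*s - 3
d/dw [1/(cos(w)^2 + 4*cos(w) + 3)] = 2*(cos(w) + 2)*sin(w)/(cos(w)^2 + 4*cos(w) + 3)^2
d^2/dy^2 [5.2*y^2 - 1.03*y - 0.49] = 10.4000000000000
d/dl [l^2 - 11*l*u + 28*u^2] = 2*l - 11*u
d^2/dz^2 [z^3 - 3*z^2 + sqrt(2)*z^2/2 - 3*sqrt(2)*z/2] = 6*z - 6 + sqrt(2)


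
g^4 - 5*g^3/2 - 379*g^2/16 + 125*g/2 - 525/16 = (g - 5)*(g - 7/4)*(g - 3/4)*(g + 5)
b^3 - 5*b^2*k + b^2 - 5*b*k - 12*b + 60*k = (b - 3)*(b + 4)*(b - 5*k)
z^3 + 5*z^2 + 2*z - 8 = (z - 1)*(z + 2)*(z + 4)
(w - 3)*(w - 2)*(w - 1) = w^3 - 6*w^2 + 11*w - 6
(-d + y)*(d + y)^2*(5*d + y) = -5*d^4 - 6*d^3*y + 4*d^2*y^2 + 6*d*y^3 + y^4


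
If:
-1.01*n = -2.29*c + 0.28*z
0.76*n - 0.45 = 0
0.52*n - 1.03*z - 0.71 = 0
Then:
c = 0.21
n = 0.59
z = -0.39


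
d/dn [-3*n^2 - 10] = -6*n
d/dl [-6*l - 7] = -6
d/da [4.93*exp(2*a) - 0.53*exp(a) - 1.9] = (9.86*exp(a) - 0.53)*exp(a)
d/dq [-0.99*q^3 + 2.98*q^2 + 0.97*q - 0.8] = -2.97*q^2 + 5.96*q + 0.97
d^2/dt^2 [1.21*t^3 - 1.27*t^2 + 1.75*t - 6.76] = 7.26*t - 2.54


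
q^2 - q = q*(q - 1)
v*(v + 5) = v^2 + 5*v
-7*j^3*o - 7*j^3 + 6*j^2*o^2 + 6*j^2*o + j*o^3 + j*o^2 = (-j + o)*(7*j + o)*(j*o + j)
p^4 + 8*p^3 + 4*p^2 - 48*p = p*(p - 2)*(p + 4)*(p + 6)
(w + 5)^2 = w^2 + 10*w + 25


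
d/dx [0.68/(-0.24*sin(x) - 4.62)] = 0.1632*cos(x)/(0.24*sin(x) + 4.62)^2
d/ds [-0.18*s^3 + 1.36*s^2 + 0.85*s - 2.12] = -0.54*s^2 + 2.72*s + 0.85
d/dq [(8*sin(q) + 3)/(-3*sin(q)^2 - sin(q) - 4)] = (24*sin(q)^2 + 18*sin(q) - 29)*cos(q)/(3*sin(q)^2 + sin(q) + 4)^2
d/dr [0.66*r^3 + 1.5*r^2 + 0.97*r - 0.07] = 1.98*r^2 + 3.0*r + 0.97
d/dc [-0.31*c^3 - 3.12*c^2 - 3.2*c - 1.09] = -0.93*c^2 - 6.24*c - 3.2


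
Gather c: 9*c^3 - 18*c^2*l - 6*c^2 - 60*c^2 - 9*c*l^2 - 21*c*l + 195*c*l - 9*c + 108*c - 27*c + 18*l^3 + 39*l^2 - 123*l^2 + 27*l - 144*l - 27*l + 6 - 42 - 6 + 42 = 9*c^3 + c^2*(-18*l - 66) + c*(-9*l^2 + 174*l + 72) + 18*l^3 - 84*l^2 - 144*l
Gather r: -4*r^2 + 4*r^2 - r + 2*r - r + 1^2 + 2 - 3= 0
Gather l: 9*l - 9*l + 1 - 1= 0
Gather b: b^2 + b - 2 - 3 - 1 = b^2 + b - 6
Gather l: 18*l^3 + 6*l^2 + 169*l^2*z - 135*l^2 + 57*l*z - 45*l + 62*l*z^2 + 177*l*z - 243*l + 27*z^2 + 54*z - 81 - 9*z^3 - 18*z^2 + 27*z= 18*l^3 + l^2*(169*z - 129) + l*(62*z^2 + 234*z - 288) - 9*z^3 + 9*z^2 + 81*z - 81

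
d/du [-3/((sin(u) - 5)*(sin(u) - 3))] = 6*(sin(u) - 4)*cos(u)/((sin(u) - 5)^2*(sin(u) - 3)^2)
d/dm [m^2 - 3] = 2*m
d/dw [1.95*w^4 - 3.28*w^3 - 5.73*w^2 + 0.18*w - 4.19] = 7.8*w^3 - 9.84*w^2 - 11.46*w + 0.18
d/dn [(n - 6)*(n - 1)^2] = (n - 1)*(3*n - 13)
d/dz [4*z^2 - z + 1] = 8*z - 1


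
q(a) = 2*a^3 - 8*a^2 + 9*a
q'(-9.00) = 639.00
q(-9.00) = -2187.00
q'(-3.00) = 111.00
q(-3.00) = -153.00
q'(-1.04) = 32.13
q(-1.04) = -20.26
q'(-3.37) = 131.06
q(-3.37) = -197.73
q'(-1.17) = 35.93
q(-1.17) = -24.68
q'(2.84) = 11.95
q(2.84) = 6.85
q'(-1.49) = 46.16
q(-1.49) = -37.79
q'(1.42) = -1.62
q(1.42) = 2.38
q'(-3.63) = 146.14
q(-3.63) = -233.75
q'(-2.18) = 72.39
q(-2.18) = -78.36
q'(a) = 6*a^2 - 16*a + 9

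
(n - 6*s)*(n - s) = n^2 - 7*n*s + 6*s^2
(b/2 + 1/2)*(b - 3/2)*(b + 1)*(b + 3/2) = b^4/2 + b^3 - 5*b^2/8 - 9*b/4 - 9/8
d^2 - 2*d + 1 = (d - 1)^2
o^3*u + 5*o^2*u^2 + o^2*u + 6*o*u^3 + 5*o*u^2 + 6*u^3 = (o + 2*u)*(o + 3*u)*(o*u + u)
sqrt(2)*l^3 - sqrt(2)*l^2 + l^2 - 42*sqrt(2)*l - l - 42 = (l - 7)*(l + 6)*(sqrt(2)*l + 1)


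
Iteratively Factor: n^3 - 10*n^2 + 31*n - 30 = (n - 5)*(n^2 - 5*n + 6) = (n - 5)*(n - 2)*(n - 3)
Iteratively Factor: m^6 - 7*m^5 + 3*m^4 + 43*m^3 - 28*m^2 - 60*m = (m - 3)*(m^5 - 4*m^4 - 9*m^3 + 16*m^2 + 20*m) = (m - 5)*(m - 3)*(m^4 + m^3 - 4*m^2 - 4*m) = m*(m - 5)*(m - 3)*(m^3 + m^2 - 4*m - 4) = m*(m - 5)*(m - 3)*(m + 1)*(m^2 - 4) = m*(m - 5)*(m - 3)*(m + 1)*(m + 2)*(m - 2)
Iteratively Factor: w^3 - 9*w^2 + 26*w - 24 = (w - 4)*(w^2 - 5*w + 6) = (w - 4)*(w - 2)*(w - 3)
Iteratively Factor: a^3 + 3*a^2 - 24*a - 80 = (a - 5)*(a^2 + 8*a + 16) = (a - 5)*(a + 4)*(a + 4)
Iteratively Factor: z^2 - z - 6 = (z - 3)*(z + 2)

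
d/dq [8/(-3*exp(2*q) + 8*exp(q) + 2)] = (48*exp(q) - 64)*exp(q)/(-3*exp(2*q) + 8*exp(q) + 2)^2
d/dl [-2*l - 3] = -2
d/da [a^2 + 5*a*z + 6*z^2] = 2*a + 5*z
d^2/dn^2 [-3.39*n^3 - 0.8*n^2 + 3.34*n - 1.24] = -20.34*n - 1.6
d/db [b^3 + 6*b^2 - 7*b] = 3*b^2 + 12*b - 7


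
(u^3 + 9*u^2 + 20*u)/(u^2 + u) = (u^2 + 9*u + 20)/(u + 1)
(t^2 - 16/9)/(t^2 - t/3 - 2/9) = (16 - 9*t^2)/(-9*t^2 + 3*t + 2)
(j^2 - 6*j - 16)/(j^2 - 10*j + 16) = (j + 2)/(j - 2)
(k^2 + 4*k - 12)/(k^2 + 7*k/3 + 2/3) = 3*(k^2 + 4*k - 12)/(3*k^2 + 7*k + 2)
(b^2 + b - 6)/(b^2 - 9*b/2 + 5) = 2*(b + 3)/(2*b - 5)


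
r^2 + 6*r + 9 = (r + 3)^2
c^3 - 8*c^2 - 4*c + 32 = (c - 8)*(c - 2)*(c + 2)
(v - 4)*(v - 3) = v^2 - 7*v + 12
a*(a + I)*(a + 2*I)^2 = a^4 + 5*I*a^3 - 8*a^2 - 4*I*a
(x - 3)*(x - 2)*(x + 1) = x^3 - 4*x^2 + x + 6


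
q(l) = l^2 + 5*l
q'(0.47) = 5.94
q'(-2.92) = -0.84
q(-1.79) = -5.75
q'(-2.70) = -0.40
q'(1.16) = 7.32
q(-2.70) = -6.21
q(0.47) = 2.57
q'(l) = 2*l + 5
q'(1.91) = 8.82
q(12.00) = 204.00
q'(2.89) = 10.78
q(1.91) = 13.20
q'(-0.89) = 3.22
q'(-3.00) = -1.00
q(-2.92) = -6.07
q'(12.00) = 29.00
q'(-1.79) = 1.42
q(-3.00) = -6.00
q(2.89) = 22.80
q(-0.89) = -3.66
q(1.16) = 7.15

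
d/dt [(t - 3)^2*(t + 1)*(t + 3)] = 4*t^3 - 6*t^2 - 24*t + 18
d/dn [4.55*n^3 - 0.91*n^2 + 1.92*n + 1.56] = 13.65*n^2 - 1.82*n + 1.92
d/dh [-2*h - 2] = -2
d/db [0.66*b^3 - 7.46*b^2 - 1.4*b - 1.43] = 1.98*b^2 - 14.92*b - 1.4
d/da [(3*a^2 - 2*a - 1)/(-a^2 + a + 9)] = (a^2 + 52*a - 17)/(a^4 - 2*a^3 - 17*a^2 + 18*a + 81)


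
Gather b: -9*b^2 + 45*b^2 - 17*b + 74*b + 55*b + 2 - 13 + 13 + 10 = 36*b^2 + 112*b + 12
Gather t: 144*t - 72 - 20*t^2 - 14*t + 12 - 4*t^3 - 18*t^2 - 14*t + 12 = -4*t^3 - 38*t^2 + 116*t - 48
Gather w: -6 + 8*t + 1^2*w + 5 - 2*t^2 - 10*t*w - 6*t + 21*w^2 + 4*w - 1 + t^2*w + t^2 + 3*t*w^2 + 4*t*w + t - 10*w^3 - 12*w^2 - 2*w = -t^2 + 3*t - 10*w^3 + w^2*(3*t + 9) + w*(t^2 - 6*t + 3) - 2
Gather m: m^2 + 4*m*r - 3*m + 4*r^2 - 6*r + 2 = m^2 + m*(4*r - 3) + 4*r^2 - 6*r + 2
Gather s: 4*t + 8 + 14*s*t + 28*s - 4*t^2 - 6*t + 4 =s*(14*t + 28) - 4*t^2 - 2*t + 12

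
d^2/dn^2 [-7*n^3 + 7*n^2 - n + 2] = 14 - 42*n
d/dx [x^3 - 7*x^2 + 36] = x*(3*x - 14)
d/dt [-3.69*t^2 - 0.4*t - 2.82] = -7.38*t - 0.4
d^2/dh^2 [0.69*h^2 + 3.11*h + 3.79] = 1.38000000000000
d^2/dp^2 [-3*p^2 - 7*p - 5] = -6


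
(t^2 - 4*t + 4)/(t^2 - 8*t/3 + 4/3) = 3*(t - 2)/(3*t - 2)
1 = 1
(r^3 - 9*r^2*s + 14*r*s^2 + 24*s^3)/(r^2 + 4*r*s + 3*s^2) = (r^2 - 10*r*s + 24*s^2)/(r + 3*s)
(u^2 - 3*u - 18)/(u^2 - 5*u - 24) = (u - 6)/(u - 8)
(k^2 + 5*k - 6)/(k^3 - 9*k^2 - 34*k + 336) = (k - 1)/(k^2 - 15*k + 56)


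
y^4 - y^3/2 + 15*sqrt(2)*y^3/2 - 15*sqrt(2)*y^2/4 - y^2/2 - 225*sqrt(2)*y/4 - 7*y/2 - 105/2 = (y - 3)*(y + 5/2)*(y + sqrt(2)/2)*(y + 7*sqrt(2))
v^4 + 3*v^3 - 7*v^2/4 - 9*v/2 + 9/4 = (v - 1)*(v - 1/2)*(v + 3/2)*(v + 3)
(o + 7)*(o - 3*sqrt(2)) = o^2 - 3*sqrt(2)*o + 7*o - 21*sqrt(2)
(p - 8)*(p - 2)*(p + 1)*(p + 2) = p^4 - 7*p^3 - 12*p^2 + 28*p + 32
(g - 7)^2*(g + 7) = g^3 - 7*g^2 - 49*g + 343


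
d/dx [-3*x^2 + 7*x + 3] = 7 - 6*x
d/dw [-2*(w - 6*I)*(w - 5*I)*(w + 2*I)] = -6*w^2 + 36*I*w + 16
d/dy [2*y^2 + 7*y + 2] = 4*y + 7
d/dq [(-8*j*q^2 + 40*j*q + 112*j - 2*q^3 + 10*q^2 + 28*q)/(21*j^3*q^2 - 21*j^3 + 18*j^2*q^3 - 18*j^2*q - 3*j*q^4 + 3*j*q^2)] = 2*((-8*j*q + 20*j - 3*q^2 + 10*q + 14)*(7*j^2*q^2 - 7*j^2 + 6*j*q^3 - 6*j*q - q^4 + q^2) - 2*(7*j^2*q + 9*j*q^2 - 3*j - 2*q^3 + q)*(-4*j*q^2 + 20*j*q + 56*j - q^3 + 5*q^2 + 14*q))/(3*j*(7*j^2*q^2 - 7*j^2 + 6*j*q^3 - 6*j*q - q^4 + q^2)^2)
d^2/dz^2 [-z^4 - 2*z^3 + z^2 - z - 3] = -12*z^2 - 12*z + 2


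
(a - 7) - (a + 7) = -14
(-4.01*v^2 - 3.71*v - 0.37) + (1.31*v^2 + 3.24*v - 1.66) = -2.7*v^2 - 0.47*v - 2.03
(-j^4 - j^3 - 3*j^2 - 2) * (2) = -2*j^4 - 2*j^3 - 6*j^2 - 4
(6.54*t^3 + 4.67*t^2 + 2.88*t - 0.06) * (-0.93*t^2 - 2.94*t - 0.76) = -6.0822*t^5 - 23.5707*t^4 - 21.3786*t^3 - 11.9606*t^2 - 2.0124*t + 0.0456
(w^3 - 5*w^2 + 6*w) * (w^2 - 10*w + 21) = w^5 - 15*w^4 + 77*w^3 - 165*w^2 + 126*w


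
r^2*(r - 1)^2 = r^4 - 2*r^3 + r^2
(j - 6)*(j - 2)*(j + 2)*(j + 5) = j^4 - j^3 - 34*j^2 + 4*j + 120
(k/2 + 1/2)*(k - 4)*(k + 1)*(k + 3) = k^4/2 + k^3/2 - 13*k^2/2 - 25*k/2 - 6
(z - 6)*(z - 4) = z^2 - 10*z + 24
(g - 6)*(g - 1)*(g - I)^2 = g^4 - 7*g^3 - 2*I*g^3 + 5*g^2 + 14*I*g^2 + 7*g - 12*I*g - 6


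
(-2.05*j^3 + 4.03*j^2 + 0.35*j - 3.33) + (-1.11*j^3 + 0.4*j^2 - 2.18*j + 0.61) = -3.16*j^3 + 4.43*j^2 - 1.83*j - 2.72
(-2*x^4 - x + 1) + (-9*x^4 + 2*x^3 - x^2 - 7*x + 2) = -11*x^4 + 2*x^3 - x^2 - 8*x + 3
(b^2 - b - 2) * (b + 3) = b^3 + 2*b^2 - 5*b - 6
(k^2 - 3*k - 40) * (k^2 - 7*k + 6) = k^4 - 10*k^3 - 13*k^2 + 262*k - 240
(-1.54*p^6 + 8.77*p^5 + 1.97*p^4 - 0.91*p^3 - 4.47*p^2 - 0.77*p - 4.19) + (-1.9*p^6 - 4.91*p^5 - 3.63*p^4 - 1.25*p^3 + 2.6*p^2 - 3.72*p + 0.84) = -3.44*p^6 + 3.86*p^5 - 1.66*p^4 - 2.16*p^3 - 1.87*p^2 - 4.49*p - 3.35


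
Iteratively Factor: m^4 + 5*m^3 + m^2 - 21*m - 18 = (m + 1)*(m^3 + 4*m^2 - 3*m - 18) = (m + 1)*(m + 3)*(m^2 + m - 6) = (m - 2)*(m + 1)*(m + 3)*(m + 3)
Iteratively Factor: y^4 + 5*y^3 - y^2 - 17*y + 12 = (y + 4)*(y^3 + y^2 - 5*y + 3) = (y - 1)*(y + 4)*(y^2 + 2*y - 3) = (y - 1)*(y + 3)*(y + 4)*(y - 1)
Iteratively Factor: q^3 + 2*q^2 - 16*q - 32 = (q + 2)*(q^2 - 16) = (q + 2)*(q + 4)*(q - 4)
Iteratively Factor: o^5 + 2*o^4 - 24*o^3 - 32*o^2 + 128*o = (o + 4)*(o^4 - 2*o^3 - 16*o^2 + 32*o) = (o - 2)*(o + 4)*(o^3 - 16*o) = (o - 2)*(o + 4)^2*(o^2 - 4*o) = (o - 4)*(o - 2)*(o + 4)^2*(o)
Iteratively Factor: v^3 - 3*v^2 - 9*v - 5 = (v + 1)*(v^2 - 4*v - 5) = (v + 1)^2*(v - 5)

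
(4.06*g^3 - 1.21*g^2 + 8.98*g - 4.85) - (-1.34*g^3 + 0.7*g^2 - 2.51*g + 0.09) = 5.4*g^3 - 1.91*g^2 + 11.49*g - 4.94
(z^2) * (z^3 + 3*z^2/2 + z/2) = z^5 + 3*z^4/2 + z^3/2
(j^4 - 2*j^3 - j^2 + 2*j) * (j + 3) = j^5 + j^4 - 7*j^3 - j^2 + 6*j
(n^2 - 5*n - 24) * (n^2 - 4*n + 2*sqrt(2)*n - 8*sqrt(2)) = n^4 - 9*n^3 + 2*sqrt(2)*n^3 - 18*sqrt(2)*n^2 - 4*n^2 - 8*sqrt(2)*n + 96*n + 192*sqrt(2)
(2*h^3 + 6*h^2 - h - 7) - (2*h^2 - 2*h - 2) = 2*h^3 + 4*h^2 + h - 5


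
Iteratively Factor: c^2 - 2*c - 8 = (c - 4)*(c + 2)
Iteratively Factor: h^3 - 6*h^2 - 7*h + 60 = (h - 4)*(h^2 - 2*h - 15) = (h - 4)*(h + 3)*(h - 5)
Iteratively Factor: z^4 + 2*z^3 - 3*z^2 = (z + 3)*(z^3 - z^2) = z*(z + 3)*(z^2 - z) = z^2*(z + 3)*(z - 1)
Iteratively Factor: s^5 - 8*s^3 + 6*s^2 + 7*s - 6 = (s - 2)*(s^4 + 2*s^3 - 4*s^2 - 2*s + 3) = (s - 2)*(s - 1)*(s^3 + 3*s^2 - s - 3) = (s - 2)*(s - 1)^2*(s^2 + 4*s + 3) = (s - 2)*(s - 1)^2*(s + 3)*(s + 1)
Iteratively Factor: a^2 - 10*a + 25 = (a - 5)*(a - 5)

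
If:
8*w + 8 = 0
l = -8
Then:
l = -8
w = -1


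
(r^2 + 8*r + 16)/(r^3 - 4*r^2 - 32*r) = (r + 4)/(r*(r - 8))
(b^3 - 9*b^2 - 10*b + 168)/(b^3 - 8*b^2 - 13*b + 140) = (b - 6)/(b - 5)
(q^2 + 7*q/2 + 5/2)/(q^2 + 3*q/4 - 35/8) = 4*(q + 1)/(4*q - 7)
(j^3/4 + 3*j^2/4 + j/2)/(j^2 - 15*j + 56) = j*(j^2 + 3*j + 2)/(4*(j^2 - 15*j + 56))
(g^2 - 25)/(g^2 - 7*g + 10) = (g + 5)/(g - 2)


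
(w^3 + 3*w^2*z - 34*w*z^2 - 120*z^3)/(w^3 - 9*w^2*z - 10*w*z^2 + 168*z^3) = (-w - 5*z)/(-w + 7*z)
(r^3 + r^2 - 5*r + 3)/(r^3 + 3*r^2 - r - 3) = (r - 1)/(r + 1)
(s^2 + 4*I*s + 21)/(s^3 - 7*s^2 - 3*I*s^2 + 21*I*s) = (s + 7*I)/(s*(s - 7))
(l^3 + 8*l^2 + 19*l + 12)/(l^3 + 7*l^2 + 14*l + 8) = (l + 3)/(l + 2)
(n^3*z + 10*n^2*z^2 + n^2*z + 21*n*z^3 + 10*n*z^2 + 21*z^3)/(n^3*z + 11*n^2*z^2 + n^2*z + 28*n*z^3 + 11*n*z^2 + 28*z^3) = (n + 3*z)/(n + 4*z)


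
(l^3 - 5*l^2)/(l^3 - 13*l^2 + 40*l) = l/(l - 8)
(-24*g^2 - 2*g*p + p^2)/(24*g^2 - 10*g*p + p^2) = (4*g + p)/(-4*g + p)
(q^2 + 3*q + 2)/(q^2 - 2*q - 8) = (q + 1)/(q - 4)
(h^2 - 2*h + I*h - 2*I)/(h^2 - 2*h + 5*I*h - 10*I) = (h + I)/(h + 5*I)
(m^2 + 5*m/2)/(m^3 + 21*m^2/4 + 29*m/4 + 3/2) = 2*m*(2*m + 5)/(4*m^3 + 21*m^2 + 29*m + 6)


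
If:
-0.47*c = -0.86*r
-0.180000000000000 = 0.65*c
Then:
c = -0.28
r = -0.15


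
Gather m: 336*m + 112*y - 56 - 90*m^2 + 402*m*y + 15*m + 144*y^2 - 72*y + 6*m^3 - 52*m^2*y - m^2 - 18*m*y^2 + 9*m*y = 6*m^3 + m^2*(-52*y - 91) + m*(-18*y^2 + 411*y + 351) + 144*y^2 + 40*y - 56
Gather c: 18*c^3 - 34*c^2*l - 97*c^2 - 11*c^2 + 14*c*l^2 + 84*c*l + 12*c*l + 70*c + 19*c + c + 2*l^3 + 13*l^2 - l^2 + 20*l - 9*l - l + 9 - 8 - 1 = 18*c^3 + c^2*(-34*l - 108) + c*(14*l^2 + 96*l + 90) + 2*l^3 + 12*l^2 + 10*l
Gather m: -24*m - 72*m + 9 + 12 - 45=-96*m - 24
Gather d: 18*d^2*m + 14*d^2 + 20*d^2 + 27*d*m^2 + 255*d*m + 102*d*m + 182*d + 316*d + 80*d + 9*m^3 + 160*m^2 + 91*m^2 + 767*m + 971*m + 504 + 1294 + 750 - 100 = d^2*(18*m + 34) + d*(27*m^2 + 357*m + 578) + 9*m^3 + 251*m^2 + 1738*m + 2448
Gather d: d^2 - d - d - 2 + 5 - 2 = d^2 - 2*d + 1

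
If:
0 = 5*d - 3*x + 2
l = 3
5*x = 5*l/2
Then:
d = 1/2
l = 3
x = 3/2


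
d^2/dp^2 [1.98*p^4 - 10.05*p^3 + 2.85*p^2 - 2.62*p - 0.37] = 23.76*p^2 - 60.3*p + 5.7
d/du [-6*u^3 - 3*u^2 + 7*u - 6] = -18*u^2 - 6*u + 7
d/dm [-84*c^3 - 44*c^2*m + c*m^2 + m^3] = -44*c^2 + 2*c*m + 3*m^2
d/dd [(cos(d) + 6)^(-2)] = 2*sin(d)/(cos(d) + 6)^3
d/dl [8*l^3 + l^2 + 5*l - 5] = 24*l^2 + 2*l + 5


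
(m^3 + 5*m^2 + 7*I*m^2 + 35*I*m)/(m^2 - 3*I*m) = (m^2 + m*(5 + 7*I) + 35*I)/(m - 3*I)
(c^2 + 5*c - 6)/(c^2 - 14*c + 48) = (c^2 + 5*c - 6)/(c^2 - 14*c + 48)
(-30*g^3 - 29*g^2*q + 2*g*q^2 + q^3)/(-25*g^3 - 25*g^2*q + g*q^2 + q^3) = (6*g + q)/(5*g + q)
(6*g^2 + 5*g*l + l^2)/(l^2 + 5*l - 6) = (6*g^2 + 5*g*l + l^2)/(l^2 + 5*l - 6)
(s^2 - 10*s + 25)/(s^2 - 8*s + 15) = (s - 5)/(s - 3)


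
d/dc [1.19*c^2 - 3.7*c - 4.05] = 2.38*c - 3.7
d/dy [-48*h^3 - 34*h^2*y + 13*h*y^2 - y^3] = -34*h^2 + 26*h*y - 3*y^2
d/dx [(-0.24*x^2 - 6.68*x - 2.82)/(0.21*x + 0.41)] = (-0.0504*x^2 - 0.1968*x - 2.1466)/(0.0441*x^2 + 0.1722*x + 0.1681)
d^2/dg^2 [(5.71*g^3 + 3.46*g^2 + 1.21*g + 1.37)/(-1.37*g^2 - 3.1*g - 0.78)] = (-1.13686837721616e-13*g^4 - 72.6956459999999*g^3 - 76.084662*g^2 - 47.996088*g - 21.762004)/(2.571353*g^6 + 17.45517*g^5 + 43.889046*g^4 + 49.66696*g^3 + 24.987924*g^2 + 5.65812*g + 0.474552)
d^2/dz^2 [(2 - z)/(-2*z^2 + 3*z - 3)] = 2*((7 - 6*z)*(2*z^2 - 3*z + 3) + (z - 2)*(4*z - 3)^2)/(2*z^2 - 3*z + 3)^3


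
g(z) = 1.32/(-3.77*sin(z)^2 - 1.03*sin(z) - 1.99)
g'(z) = 1.32*(7.54*sin(z)*cos(z) + 1.03*cos(z))/(-3.77*sin(z)^2 - 1.03*sin(z) - 1.99)^2 = (9.9528*sin(z) + 1.3596)*cos(z)/(3.77*sin(z)^2 + 1.03*sin(z) + 1.99)^2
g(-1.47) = -0.28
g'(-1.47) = -0.04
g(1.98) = -0.22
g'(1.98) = -0.11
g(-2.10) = -0.34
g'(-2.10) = 0.24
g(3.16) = -0.67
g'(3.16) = -0.30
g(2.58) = -0.37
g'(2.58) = -0.43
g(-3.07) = -0.68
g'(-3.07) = -0.17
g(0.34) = -0.48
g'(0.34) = 0.58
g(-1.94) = -0.31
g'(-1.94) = 0.15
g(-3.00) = -0.69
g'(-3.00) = 0.01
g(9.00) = -0.43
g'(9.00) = -0.53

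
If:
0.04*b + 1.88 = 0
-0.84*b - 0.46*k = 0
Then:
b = -47.00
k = 85.83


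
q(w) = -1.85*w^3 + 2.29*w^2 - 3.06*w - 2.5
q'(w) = -5.55*w^2 + 4.58*w - 3.06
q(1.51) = -8.27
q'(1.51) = -8.80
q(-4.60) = 240.10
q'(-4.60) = -141.57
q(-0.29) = -1.37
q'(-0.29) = -4.85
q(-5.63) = 417.45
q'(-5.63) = -204.76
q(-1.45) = 12.39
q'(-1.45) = -21.37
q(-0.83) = 2.68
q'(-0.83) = -10.68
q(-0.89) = 3.34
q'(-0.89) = -11.53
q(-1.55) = 14.63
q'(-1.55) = -23.49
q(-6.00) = 497.90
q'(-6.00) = -230.34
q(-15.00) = 6802.40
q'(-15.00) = -1320.51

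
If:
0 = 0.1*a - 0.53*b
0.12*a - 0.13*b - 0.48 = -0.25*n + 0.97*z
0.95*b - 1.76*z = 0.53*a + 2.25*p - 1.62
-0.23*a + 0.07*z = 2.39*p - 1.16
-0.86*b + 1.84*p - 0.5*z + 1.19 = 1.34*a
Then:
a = 1.19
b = 0.22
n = 2.25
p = 0.38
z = 0.20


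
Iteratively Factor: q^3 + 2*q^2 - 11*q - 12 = (q + 4)*(q^2 - 2*q - 3) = (q + 1)*(q + 4)*(q - 3)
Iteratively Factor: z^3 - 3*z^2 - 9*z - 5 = (z + 1)*(z^2 - 4*z - 5) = (z - 5)*(z + 1)*(z + 1)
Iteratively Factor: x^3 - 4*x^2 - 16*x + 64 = (x + 4)*(x^2 - 8*x + 16) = (x - 4)*(x + 4)*(x - 4)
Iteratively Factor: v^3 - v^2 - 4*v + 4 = (v - 2)*(v^2 + v - 2) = (v - 2)*(v + 2)*(v - 1)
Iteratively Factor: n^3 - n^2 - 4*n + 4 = (n + 2)*(n^2 - 3*n + 2) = (n - 1)*(n + 2)*(n - 2)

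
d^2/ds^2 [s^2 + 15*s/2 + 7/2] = 2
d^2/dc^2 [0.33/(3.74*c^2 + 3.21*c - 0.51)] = (-9.231816*c^2 - 7.923564*c + 0.33*(7.48*c + 3.21)*(14.96*c + 6.42) + 1.258884)/(3.74*c^2 + 3.21*c - 0.51)^3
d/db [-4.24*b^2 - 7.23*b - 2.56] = -8.48*b - 7.23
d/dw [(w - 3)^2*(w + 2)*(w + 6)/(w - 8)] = (3*w^4 - 28*w^3 - 75*w^2 + 432*w - 108)/(w^2 - 16*w + 64)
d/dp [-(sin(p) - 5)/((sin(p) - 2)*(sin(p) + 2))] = (sin(p)^2 - 10*sin(p) + 4)*cos(p)/((sin(p) - 2)^2*(sin(p) + 2)^2)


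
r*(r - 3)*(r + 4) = r^3 + r^2 - 12*r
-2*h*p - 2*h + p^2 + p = (-2*h + p)*(p + 1)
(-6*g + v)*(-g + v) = 6*g^2 - 7*g*v + v^2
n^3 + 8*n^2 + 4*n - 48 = (n - 2)*(n + 4)*(n + 6)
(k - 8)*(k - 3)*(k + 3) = k^3 - 8*k^2 - 9*k + 72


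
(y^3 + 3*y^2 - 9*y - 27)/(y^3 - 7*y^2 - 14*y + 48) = (y^2 - 9)/(y^2 - 10*y + 16)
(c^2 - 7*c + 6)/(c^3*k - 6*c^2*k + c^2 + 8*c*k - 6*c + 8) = (c^2 - 7*c + 6)/(c^3*k - 6*c^2*k + c^2 + 8*c*k - 6*c + 8)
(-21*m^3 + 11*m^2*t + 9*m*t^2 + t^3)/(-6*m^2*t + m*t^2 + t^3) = (-7*m^2 + 6*m*t + t^2)/(t*(-2*m + t))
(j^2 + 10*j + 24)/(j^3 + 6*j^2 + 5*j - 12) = (j + 6)/(j^2 + 2*j - 3)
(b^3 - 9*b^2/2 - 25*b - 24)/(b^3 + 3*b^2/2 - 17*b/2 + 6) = (2*b^3 - 9*b^2 - 50*b - 48)/(2*b^3 + 3*b^2 - 17*b + 12)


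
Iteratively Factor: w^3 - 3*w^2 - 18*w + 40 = (w + 4)*(w^2 - 7*w + 10) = (w - 5)*(w + 4)*(w - 2)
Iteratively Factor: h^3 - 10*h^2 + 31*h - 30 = (h - 5)*(h^2 - 5*h + 6) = (h - 5)*(h - 2)*(h - 3)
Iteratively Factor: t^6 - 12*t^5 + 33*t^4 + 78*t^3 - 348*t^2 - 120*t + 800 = (t - 5)*(t^5 - 7*t^4 - 2*t^3 + 68*t^2 - 8*t - 160) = (t - 5)*(t + 2)*(t^4 - 9*t^3 + 16*t^2 + 36*t - 80) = (t - 5)*(t - 4)*(t + 2)*(t^3 - 5*t^2 - 4*t + 20) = (t - 5)^2*(t - 4)*(t + 2)*(t^2 - 4) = (t - 5)^2*(t - 4)*(t - 2)*(t + 2)*(t + 2)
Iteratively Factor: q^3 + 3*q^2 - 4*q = (q - 1)*(q^2 + 4*q) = (q - 1)*(q + 4)*(q)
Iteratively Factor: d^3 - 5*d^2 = (d)*(d^2 - 5*d) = d^2*(d - 5)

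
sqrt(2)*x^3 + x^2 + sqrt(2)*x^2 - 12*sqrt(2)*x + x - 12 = (x - 3)*(x + 4)*(sqrt(2)*x + 1)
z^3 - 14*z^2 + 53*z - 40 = (z - 8)*(z - 5)*(z - 1)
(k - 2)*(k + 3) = k^2 + k - 6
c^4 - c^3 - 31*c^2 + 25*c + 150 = (c - 5)*(c - 3)*(c + 2)*(c + 5)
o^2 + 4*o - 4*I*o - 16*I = (o + 4)*(o - 4*I)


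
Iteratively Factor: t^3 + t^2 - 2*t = (t)*(t^2 + t - 2) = t*(t - 1)*(t + 2)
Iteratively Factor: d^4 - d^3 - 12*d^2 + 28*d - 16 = (d - 1)*(d^3 - 12*d + 16) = (d - 1)*(d + 4)*(d^2 - 4*d + 4) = (d - 2)*(d - 1)*(d + 4)*(d - 2)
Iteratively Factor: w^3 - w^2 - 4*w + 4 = (w - 1)*(w^2 - 4) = (w - 2)*(w - 1)*(w + 2)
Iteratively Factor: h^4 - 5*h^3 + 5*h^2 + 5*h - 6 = (h + 1)*(h^3 - 6*h^2 + 11*h - 6) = (h - 2)*(h + 1)*(h^2 - 4*h + 3) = (h - 3)*(h - 2)*(h + 1)*(h - 1)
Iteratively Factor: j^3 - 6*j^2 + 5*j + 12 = (j - 4)*(j^2 - 2*j - 3) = (j - 4)*(j - 3)*(j + 1)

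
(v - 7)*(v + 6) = v^2 - v - 42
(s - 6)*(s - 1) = s^2 - 7*s + 6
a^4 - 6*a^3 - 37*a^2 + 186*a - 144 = (a - 8)*(a - 3)*(a - 1)*(a + 6)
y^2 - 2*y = y*(y - 2)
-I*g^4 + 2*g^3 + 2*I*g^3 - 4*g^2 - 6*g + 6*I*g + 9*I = (g - 3)*(g - I)*(g + 3*I)*(-I*g - I)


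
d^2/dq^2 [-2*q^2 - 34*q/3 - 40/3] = -4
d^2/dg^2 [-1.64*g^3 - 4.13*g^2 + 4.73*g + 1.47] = -9.84*g - 8.26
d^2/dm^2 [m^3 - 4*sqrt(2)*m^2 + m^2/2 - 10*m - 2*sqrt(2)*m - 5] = 6*m - 8*sqrt(2) + 1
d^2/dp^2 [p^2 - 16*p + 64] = 2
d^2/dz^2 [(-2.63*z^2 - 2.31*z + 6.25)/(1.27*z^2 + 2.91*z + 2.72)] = (11.987784*z^3 + 114.994182*z^2 + 186.466734*z + 60.32389)/(2.048383*z^6 + 14.080617*z^5 + 45.424725*z^4 + 84.955995*z^3 + 97.2876*z^2 + 64.588032*z + 20.123648)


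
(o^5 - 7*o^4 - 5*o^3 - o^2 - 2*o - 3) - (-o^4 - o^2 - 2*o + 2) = o^5 - 6*o^4 - 5*o^3 - 5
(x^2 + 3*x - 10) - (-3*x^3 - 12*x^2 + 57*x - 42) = 3*x^3 + 13*x^2 - 54*x + 32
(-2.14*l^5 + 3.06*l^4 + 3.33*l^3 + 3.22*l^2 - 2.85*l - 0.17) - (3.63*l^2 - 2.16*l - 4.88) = -2.14*l^5 + 3.06*l^4 + 3.33*l^3 - 0.41*l^2 - 0.69*l + 4.71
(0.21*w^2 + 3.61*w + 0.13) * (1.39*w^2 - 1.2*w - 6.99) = 0.2919*w^4 + 4.7659*w^3 - 5.6192*w^2 - 25.3899*w - 0.9087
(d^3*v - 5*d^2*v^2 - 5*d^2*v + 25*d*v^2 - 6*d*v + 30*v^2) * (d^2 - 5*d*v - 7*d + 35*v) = d^5*v - 10*d^4*v^2 - 12*d^4*v + 25*d^3*v^3 + 120*d^3*v^2 + 29*d^3*v - 300*d^2*v^3 - 290*d^2*v^2 + 42*d^2*v + 725*d*v^3 - 420*d*v^2 + 1050*v^3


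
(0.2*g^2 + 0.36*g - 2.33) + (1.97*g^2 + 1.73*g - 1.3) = 2.17*g^2 + 2.09*g - 3.63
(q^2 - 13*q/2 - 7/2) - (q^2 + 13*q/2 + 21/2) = -13*q - 14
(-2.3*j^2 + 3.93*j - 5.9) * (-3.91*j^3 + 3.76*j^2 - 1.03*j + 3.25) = 8.993*j^5 - 24.0143*j^4 + 40.2148*j^3 - 33.7069*j^2 + 18.8495*j - 19.175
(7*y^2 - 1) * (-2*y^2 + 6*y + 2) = -14*y^4 + 42*y^3 + 16*y^2 - 6*y - 2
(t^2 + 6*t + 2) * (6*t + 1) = 6*t^3 + 37*t^2 + 18*t + 2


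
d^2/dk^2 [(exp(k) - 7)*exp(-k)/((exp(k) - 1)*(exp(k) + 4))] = 2*(2*exp(5*k) - 27*exp(4*k) - 103*exp(3*k) - 92*exp(2*k) + 126*exp(k) - 56)*exp(-k)/(exp(6*k) + 9*exp(5*k) + 15*exp(4*k) - 45*exp(3*k) - 60*exp(2*k) + 144*exp(k) - 64)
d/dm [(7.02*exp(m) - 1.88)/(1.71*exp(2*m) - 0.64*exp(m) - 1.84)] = (-12.0042*exp(2*m) + 6.4296*exp(m) - 14.12)*exp(m)/(2.9241*exp(4*m) - 2.1888*exp(3*m) - 5.8832*exp(2*m) + 2.3552*exp(m) + 3.3856)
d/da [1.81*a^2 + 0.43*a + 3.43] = 3.62*a + 0.43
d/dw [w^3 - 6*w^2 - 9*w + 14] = 3*w^2 - 12*w - 9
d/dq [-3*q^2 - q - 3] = -6*q - 1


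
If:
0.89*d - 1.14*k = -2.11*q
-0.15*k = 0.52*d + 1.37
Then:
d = -0.43577034283354*q - 2.15035109458901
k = 1.51067052182294*q - 1.67878287209142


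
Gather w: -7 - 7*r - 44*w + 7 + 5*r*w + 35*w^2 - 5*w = -7*r + 35*w^2 + w*(5*r - 49)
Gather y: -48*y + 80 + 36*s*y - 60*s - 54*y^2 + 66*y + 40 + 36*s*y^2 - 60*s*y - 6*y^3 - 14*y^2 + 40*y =-60*s - 6*y^3 + y^2*(36*s - 68) + y*(58 - 24*s) + 120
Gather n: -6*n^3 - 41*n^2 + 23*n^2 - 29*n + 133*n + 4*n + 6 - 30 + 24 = -6*n^3 - 18*n^2 + 108*n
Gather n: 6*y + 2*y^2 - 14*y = 2*y^2 - 8*y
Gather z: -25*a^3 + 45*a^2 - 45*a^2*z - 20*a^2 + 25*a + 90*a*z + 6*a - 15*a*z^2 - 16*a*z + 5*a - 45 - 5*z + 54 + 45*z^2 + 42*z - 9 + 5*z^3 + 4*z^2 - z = -25*a^3 + 25*a^2 + 36*a + 5*z^3 + z^2*(49 - 15*a) + z*(-45*a^2 + 74*a + 36)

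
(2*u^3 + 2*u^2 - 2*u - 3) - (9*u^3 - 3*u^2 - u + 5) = -7*u^3 + 5*u^2 - u - 8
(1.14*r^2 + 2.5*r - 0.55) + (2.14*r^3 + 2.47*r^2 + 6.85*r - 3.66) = 2.14*r^3 + 3.61*r^2 + 9.35*r - 4.21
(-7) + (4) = -3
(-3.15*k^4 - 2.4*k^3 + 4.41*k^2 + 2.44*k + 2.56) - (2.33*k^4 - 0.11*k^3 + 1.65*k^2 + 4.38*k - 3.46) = -5.48*k^4 - 2.29*k^3 + 2.76*k^2 - 1.94*k + 6.02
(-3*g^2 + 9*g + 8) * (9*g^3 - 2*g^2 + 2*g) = -27*g^5 + 87*g^4 + 48*g^3 + 2*g^2 + 16*g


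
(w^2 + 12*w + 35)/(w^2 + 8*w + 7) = (w + 5)/(w + 1)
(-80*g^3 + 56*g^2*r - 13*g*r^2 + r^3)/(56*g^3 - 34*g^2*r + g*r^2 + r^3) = (20*g^2 - 9*g*r + r^2)/(-14*g^2 + 5*g*r + r^2)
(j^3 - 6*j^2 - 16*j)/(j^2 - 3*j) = (j^2 - 6*j - 16)/(j - 3)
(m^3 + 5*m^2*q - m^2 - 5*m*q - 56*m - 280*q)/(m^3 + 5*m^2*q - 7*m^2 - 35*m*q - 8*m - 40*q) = (m + 7)/(m + 1)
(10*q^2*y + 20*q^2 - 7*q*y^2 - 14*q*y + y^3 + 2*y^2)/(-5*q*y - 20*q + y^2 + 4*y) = (-2*q*y - 4*q + y^2 + 2*y)/(y + 4)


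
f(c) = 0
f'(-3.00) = 0.00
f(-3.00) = 0.00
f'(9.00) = 0.00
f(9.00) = 0.00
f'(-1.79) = 0.00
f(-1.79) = 0.00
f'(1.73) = 0.00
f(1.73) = 0.00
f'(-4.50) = 0.00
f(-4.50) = 0.00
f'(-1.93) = 0.00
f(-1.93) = 0.00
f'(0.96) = 0.00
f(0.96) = 0.00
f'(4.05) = 0.00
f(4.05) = 0.00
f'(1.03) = 0.00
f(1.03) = 0.00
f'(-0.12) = 0.00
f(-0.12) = 0.00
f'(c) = 0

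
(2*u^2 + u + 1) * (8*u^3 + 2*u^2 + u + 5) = 16*u^5 + 12*u^4 + 12*u^3 + 13*u^2 + 6*u + 5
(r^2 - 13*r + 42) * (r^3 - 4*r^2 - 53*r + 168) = r^5 - 17*r^4 + 41*r^3 + 689*r^2 - 4410*r + 7056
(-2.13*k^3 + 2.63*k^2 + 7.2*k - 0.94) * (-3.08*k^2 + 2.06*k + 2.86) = 6.5604*k^5 - 12.4882*k^4 - 22.85*k^3 + 25.249*k^2 + 18.6556*k - 2.6884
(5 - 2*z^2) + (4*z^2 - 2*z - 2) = 2*z^2 - 2*z + 3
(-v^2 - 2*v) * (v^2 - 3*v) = -v^4 + v^3 + 6*v^2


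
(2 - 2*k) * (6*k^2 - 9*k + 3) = -12*k^3 + 30*k^2 - 24*k + 6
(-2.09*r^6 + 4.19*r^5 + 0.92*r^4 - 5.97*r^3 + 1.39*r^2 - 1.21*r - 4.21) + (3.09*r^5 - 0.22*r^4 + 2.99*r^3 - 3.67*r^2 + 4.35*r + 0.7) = -2.09*r^6 + 7.28*r^5 + 0.7*r^4 - 2.98*r^3 - 2.28*r^2 + 3.14*r - 3.51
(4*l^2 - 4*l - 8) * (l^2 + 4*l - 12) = 4*l^4 + 12*l^3 - 72*l^2 + 16*l + 96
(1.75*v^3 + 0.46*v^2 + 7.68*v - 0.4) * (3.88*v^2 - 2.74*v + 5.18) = 6.79*v^5 - 3.0102*v^4 + 37.603*v^3 - 20.2124*v^2 + 40.8784*v - 2.072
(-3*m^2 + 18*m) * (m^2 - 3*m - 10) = -3*m^4 + 27*m^3 - 24*m^2 - 180*m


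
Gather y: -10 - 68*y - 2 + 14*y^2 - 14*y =14*y^2 - 82*y - 12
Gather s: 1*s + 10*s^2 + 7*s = 10*s^2 + 8*s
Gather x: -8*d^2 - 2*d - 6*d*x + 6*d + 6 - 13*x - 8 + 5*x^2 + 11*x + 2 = -8*d^2 + 4*d + 5*x^2 + x*(-6*d - 2)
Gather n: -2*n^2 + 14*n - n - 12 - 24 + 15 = -2*n^2 + 13*n - 21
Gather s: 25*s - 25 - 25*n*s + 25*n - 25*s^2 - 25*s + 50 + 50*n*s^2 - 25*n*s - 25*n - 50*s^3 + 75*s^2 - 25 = -50*n*s - 50*s^3 + s^2*(50*n + 50)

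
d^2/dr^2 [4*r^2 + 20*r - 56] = 8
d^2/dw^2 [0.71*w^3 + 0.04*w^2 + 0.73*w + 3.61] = 4.26*w + 0.08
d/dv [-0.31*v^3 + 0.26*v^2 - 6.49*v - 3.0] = -0.93*v^2 + 0.52*v - 6.49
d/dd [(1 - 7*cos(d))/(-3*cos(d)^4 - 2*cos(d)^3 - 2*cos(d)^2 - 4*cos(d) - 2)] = 4*(63*cos(d)^4 + 16*cos(d)^3 + 8*cos(d)^2 - 4*cos(d) - 18)*sin(d)/(6*sin(d)^4 - 16*sin(d)^2 + 11*cos(d) + cos(3*d) + 14)^2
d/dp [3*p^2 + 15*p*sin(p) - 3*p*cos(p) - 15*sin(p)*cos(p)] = 3*p*sin(p) + 15*p*cos(p) + 6*p + 15*sin(p) - 3*cos(p) - 15*cos(2*p)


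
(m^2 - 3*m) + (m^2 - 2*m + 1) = 2*m^2 - 5*m + 1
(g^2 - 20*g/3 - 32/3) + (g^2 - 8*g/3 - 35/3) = 2*g^2 - 28*g/3 - 67/3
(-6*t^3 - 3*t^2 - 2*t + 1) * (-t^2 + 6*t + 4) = 6*t^5 - 33*t^4 - 40*t^3 - 25*t^2 - 2*t + 4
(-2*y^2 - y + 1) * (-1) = 2*y^2 + y - 1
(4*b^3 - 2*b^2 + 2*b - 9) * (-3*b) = -12*b^4 + 6*b^3 - 6*b^2 + 27*b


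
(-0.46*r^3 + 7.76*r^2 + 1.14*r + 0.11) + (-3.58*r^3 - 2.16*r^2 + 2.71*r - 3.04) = -4.04*r^3 + 5.6*r^2 + 3.85*r - 2.93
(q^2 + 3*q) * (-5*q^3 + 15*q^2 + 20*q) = -5*q^5 + 65*q^3 + 60*q^2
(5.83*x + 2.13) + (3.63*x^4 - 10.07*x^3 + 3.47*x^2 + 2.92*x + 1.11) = 3.63*x^4 - 10.07*x^3 + 3.47*x^2 + 8.75*x + 3.24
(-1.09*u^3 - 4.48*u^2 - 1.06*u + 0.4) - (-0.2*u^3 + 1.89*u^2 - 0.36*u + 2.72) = -0.89*u^3 - 6.37*u^2 - 0.7*u - 2.32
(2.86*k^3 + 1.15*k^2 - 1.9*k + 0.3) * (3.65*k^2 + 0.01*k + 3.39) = 10.439*k^5 + 4.2261*k^4 + 2.7719*k^3 + 4.9745*k^2 - 6.438*k + 1.017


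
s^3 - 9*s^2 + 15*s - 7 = (s - 7)*(s - 1)^2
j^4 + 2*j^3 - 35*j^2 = j^2*(j - 5)*(j + 7)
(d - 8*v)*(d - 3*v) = d^2 - 11*d*v + 24*v^2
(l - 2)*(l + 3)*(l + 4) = l^3 + 5*l^2 - 2*l - 24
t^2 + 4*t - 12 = (t - 2)*(t + 6)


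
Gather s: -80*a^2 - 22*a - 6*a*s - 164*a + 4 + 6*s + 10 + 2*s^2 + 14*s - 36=-80*a^2 - 186*a + 2*s^2 + s*(20 - 6*a) - 22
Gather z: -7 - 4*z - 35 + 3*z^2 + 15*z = 3*z^2 + 11*z - 42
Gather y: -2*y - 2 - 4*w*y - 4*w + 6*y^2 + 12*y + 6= -4*w + 6*y^2 + y*(10 - 4*w) + 4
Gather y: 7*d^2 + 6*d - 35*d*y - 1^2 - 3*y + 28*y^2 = 7*d^2 + 6*d + 28*y^2 + y*(-35*d - 3) - 1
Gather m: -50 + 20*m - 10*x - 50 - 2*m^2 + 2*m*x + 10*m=-2*m^2 + m*(2*x + 30) - 10*x - 100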